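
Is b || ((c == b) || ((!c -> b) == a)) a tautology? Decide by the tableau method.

Not valid

Assume the negation and expand:
Initial set: {!(b || ((c == b) || ((!c -> b) == a)))}.
!(b || ((c == b) || ((!c -> b) == a))): α-rule — add !b, !((c == b) || ((!c -> b) == a)).
!((c == b) || ((!c -> b) == a)): α-rule — add !(c == b), !((!c -> b) == a).
!(c == b): β-rule — branch into c, !b  //  !c, b.
  branch 1 (add c, !b):
    !((!c -> b) == a): β-rule — branch into (!c -> b), !a  //  !(!c -> b), a.
      branch 1.1 (add (!c -> b), !a):
        (!c -> b): β-rule — branch into !!c  //  b.
          branch 1.1.1 (add !!c):
            ○ open, literals {a=false, b=false, c=true}.
          branch 1.1.2 (add b):
            × closes — contains both b and !b.
      branch 1.2 (add !(!c -> b), a):
        !(!c -> b): α-rule — add !c, !b.
        × closes — contains both c and !c.
  branch 2 (add !c, b):
    × closes — contains both b and !b.
3 branches closed, 1 open.
An open branch gives a countermodel: a=false, b=false, c=true (unmentioned atoms arbitrary); under it the original formula is false.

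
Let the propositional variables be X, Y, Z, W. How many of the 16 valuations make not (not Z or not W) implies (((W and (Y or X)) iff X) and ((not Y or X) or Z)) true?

15

Initial set: {T (not (not Z or not W) implies (((W and (Y or X)) iff X) and ((not Y or X) or Z)))}.
T (not (not Z or not W) implies (((W and (Y or X)) iff X) and ((not Y or X) or Z))): β-rule — branch into F not (not Z or not W)  //  T (((W and (Y or X)) iff X) and ((not Y or X) or Z)).
  branch 1 (add F not (not Z or not W)):
    F not (not Z or not W): β-rule — branch into T not Z  //  T not W.
      branch 1.1 (add T not Z):
        ○ open, literals {Z=false}.
      branch 1.2 (add T not W):
        ○ open, literals {W=false}.
  branch 2 (add T (((W and (Y or X)) iff X) and ((not Y or X) or Z))):
    T (((W and (Y or X)) iff X) and ((not Y or X) or Z)): α-rule — add T ((W and (Y or X)) iff X), T ((not Y or X) or Z).
    T ((W and (Y or X)) iff X): β-rule — branch into T (W and (Y or X)), T X  //  F (W and (Y or X)), F X.
      branch 2.1 (add T (W and (Y or X)), T X):
        T (W and (Y or X)): α-rule — add T W, T (Y or X).
        T ((not Y or X) or Z): β-rule — branch into T (not Y or X)  //  T Z.
          branch 2.1.1 (add T (not Y or X)):
            T (Y or X): β-rule — branch into T Y  //  T X.
              branch 2.1.1.1 (add T Y):
                T (not Y or X): β-rule — branch into T not Y  //  T X.
                  branch 2.1.1.1.1 (add T not Y):
                    × closes — contains both Y and not Y.
                  branch 2.1.1.1.2 (add T X):
                    ○ open, literals {W=true, X=true, Y=true}.
              branch 2.1.1.2 (add T X):
                T (not Y or X): β-rule — branch into T not Y  //  T X.
                  branch 2.1.1.2.1 (add T not Y):
                    ○ open, literals {W=true, X=true, Y=false}.
                  branch 2.1.1.2.2 (add T X):
                    ○ open, literals {W=true, X=true}.
          branch 2.1.2 (add T Z):
            T (Y or X): β-rule — branch into T Y  //  T X.
              branch 2.1.2.1 (add T Y):
                ○ open, literals {W=true, X=true, Y=true, Z=true}.
              branch 2.1.2.2 (add T X):
                ○ open, literals {W=true, X=true, Z=true}.
      branch 2.2 (add F (W and (Y or X)), F X):
        T ((not Y or X) or Z): β-rule — branch into T (not Y or X)  //  T Z.
          branch 2.2.1 (add T (not Y or X)):
            F (W and (Y or X)): β-rule — branch into F W  //  F (Y or X).
              branch 2.2.1.1 (add F W):
                T (not Y or X): β-rule — branch into T not Y  //  T X.
                  branch 2.2.1.1.1 (add T not Y):
                    ○ open, literals {W=false, X=false, Y=false}.
                  branch 2.2.1.1.2 (add T X):
                    × closes — contains both X and not X.
              branch 2.2.1.2 (add F (Y or X)):
                F (Y or X): α-rule — add F Y, F X.
                T (not Y or X): β-rule — branch into T not Y  //  T X.
                  branch 2.2.1.2.1 (add T not Y):
                    ○ open, literals {X=false, Y=false}.
                  branch 2.2.1.2.2 (add T X):
                    × closes — contains both X and not X.
          branch 2.2.2 (add T Z):
            F (W and (Y or X)): β-rule — branch into F W  //  F (Y or X).
              branch 2.2.2.1 (add F W):
                ○ open, literals {W=false, X=false, Z=true}.
              branch 2.2.2.2 (add F (Y or X)):
                F (Y or X): α-rule — add F Y, F X.
                ○ open, literals {X=false, Y=false, Z=true}.
3 branches closed, 11 open.
Each open branch fixes some atoms; the unmentioned ones are free. Counting distinct full assignments: branch {Z=false} (X, Y, W) contributes 8 new; branch {W=false} (X, Y, Z) contributes 4 new; branch {W=true, X=true, Y=true} (Z) contributes 1 new; branch {W=true, X=true, Y=false} (Z) contributes 1 new; branch {W=true, X=true} (Y, Z) contributes 0 new; branch {W=true, X=true, Y=true, Z=true} (none free) contributes 0 new; branch {W=true, X=true, Z=true} (Y) contributes 0 new; branch {W=false, X=false, Y=false} (Z) contributes 0 new; branch {X=false, Y=false} (Z, W) contributes 1 new; branch {W=false, X=false, Z=true} (Y) contributes 0 new; branch {X=false, Y=false, Z=true} (W) contributes 0 new. Total: 15.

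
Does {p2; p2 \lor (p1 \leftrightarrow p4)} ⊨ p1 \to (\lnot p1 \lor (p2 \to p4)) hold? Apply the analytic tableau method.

Initial set: {p2; (p2 \lor (p1 \leftrightarrow p4)); \lnot (p1 \to (\lnot p1 \lor (p2 \to p4)))}.
\lnot (p1 \to (\lnot p1 \lor (p2 \to p4))): α-rule — add p1, \lnot (\lnot p1 \lor (p2 \to p4)).
\lnot (\lnot p1 \lor (p2 \to p4)): α-rule — add \lnot \lnot p1, \lnot (p2 \to p4).
\lnot (p2 \to p4): α-rule — add p2, \lnot p4.
(p2 \lor (p1 \leftrightarrow p4)): β-rule — branch into p2  //  (p1 \leftrightarrow p4).
  branch 1 (add p2):
    ○ open, literals {p1=true, p2=true, p4=false}.
  branch 2 (add (p1 \leftrightarrow p4)):
    (p1 \leftrightarrow p4): β-rule — branch into p1, p4  //  \lnot p1, \lnot p4.
      branch 2.1 (add p1, p4):
        × closes — contains both p4 and \lnot p4.
      branch 2.2 (add \lnot p1, \lnot p4):
        × closes — contains both p1 and \lnot p1.
2 branches closed, 1 open.
An open branch gives a countermodel: p1=true, p2=true, p4=false (unmentioned atoms arbitrary); the premises hold there but the conclusion fails.

No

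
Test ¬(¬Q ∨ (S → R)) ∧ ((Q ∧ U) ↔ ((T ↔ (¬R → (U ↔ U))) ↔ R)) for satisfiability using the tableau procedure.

Satisfiable

Initial set: {(¬(¬Q ∨ (S → R)) ∧ ((Q ∧ U) ↔ ((T ↔ (¬R → (U ↔ U))) ↔ R)))}.
(¬(¬Q ∨ (S → R)) ∧ ((Q ∧ U) ↔ ((T ↔ (¬R → (U ↔ U))) ↔ R))): α-rule — add ¬(¬Q ∨ (S → R)), ((Q ∧ U) ↔ ((T ↔ (¬R → (U ↔ U))) ↔ R)).
¬(¬Q ∨ (S → R)): α-rule — add ¬¬Q, ¬(S → R).
¬(S → R): α-rule — add S, ¬R.
((Q ∧ U) ↔ ((T ↔ (¬R → (U ↔ U))) ↔ R)): β-rule — branch into (Q ∧ U), ((T ↔ (¬R → (U ↔ U))) ↔ R)  //  ¬(Q ∧ U), ¬((T ↔ (¬R → (U ↔ U))) ↔ R).
  branch 1 (add (Q ∧ U), ((T ↔ (¬R → (U ↔ U))) ↔ R)):
    (Q ∧ U): α-rule — add Q, U.
    ((T ↔ (¬R → (U ↔ U))) ↔ R): β-rule — branch into (T ↔ (¬R → (U ↔ U))), R  //  ¬(T ↔ (¬R → (U ↔ U))), ¬R.
      branch 1.1 (add (T ↔ (¬R → (U ↔ U))), R):
        × closes — contains both R and ¬R.
      branch 1.2 (add ¬(T ↔ (¬R → (U ↔ U))), ¬R):
        ¬(T ↔ (¬R → (U ↔ U))): β-rule — branch into T, ¬(¬R → (U ↔ U))  //  ¬T, (¬R → (U ↔ U)).
          branch 1.2.1 (add T, ¬(¬R → (U ↔ U))):
            ¬(¬R → (U ↔ U)): α-rule — add ¬R, ¬(U ↔ U).
            ¬(U ↔ U): β-rule — branch into U, ¬U  //  ¬U, U.
              branch 1.2.1.1 (add U, ¬U):
                × closes — contains both U and ¬U.
              branch 1.2.1.2 (add ¬U, U):
                × closes — contains both U and ¬U.
          branch 1.2.2 (add ¬T, (¬R → (U ↔ U))):
            (¬R → (U ↔ U)): β-rule — branch into ¬¬R  //  (U ↔ U).
              branch 1.2.2.1 (add ¬¬R):
                × closes — contains both R and ¬R.
              branch 1.2.2.2 (add (U ↔ U)):
                (U ↔ U): β-rule — branch into U, U  //  ¬U, ¬U.
                  branch 1.2.2.2.1 (add U, U):
                    ○ open, literals {Q=T, R=F, S=T, T=F, U=T}.
                  branch 1.2.2.2.2 (add ¬U, ¬U):
                    × closes — contains both U and ¬U.
  branch 2 (add ¬(Q ∧ U), ¬((T ↔ (¬R → (U ↔ U))) ↔ R)):
    ¬(Q ∧ U): β-rule — branch into ¬Q  //  ¬U.
      branch 2.1 (add ¬Q):
        × closes — contains both Q and ¬Q.
      branch 2.2 (add ¬U):
        ¬((T ↔ (¬R → (U ↔ U))) ↔ R): β-rule — branch into (T ↔ (¬R → (U ↔ U))), ¬R  //  ¬(T ↔ (¬R → (U ↔ U))), R.
          branch 2.2.1 (add (T ↔ (¬R → (U ↔ U))), ¬R):
            (T ↔ (¬R → (U ↔ U))): β-rule — branch into T, (¬R → (U ↔ U))  //  ¬T, ¬(¬R → (U ↔ U)).
              branch 2.2.1.1 (add T, (¬R → (U ↔ U))):
                (¬R → (U ↔ U)): β-rule — branch into ¬¬R  //  (U ↔ U).
                  branch 2.2.1.1.1 (add ¬¬R):
                    × closes — contains both R and ¬R.
                  branch 2.2.1.1.2 (add (U ↔ U)):
                    (U ↔ U): β-rule — branch into U, U  //  ¬U, ¬U.
                      branch 2.2.1.1.2.1 (add U, U):
                        × closes — contains both U and ¬U.
                      branch 2.2.1.1.2.2 (add ¬U, ¬U):
                        ○ open, literals {Q=T, R=F, S=T, T=T, U=F}.
              branch 2.2.1.2 (add ¬T, ¬(¬R → (U ↔ U))):
                ¬(¬R → (U ↔ U)): α-rule — add ¬R, ¬(U ↔ U).
                ¬(U ↔ U): β-rule — branch into U, ¬U  //  ¬U, U.
                  branch 2.2.1.2.1 (add U, ¬U):
                    × closes — contains both U and ¬U.
                  branch 2.2.1.2.2 (add ¬U, U):
                    × closes — contains both U and ¬U.
          branch 2.2.2 (add ¬(T ↔ (¬R → (U ↔ U))), R):
            × closes — contains both R and ¬R.
11 branches closed, 2 open.
An open branch gives a satisfying assignment: Q=T, R=F, S=T, T=F, U=T.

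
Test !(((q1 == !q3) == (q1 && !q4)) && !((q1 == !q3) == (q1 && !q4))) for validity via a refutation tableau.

Assume the negation and expand:
Initial set: {!!(((q1 == !q3) == (q1 && !q4)) && !((q1 == !q3) == (q1 && !q4)))}.
!!(((q1 == !q3) == (q1 && !q4)) && !((q1 == !q3) == (q1 && !q4))): α-rule — add ((q1 == !q3) == (q1 && !q4)), !((q1 == !q3) == (q1 && !q4)).
((q1 == !q3) == (q1 && !q4)): β-rule — branch into (q1 == !q3), (q1 && !q4)  //  !(q1 == !q3), !(q1 && !q4).
  branch 1 (add (q1 == !q3), (q1 && !q4)):
    (q1 && !q4): α-rule — add q1, !q4.
    !((q1 == !q3) == (q1 && !q4)): β-rule — branch into (q1 == !q3), !(q1 && !q4)  //  !(q1 == !q3), (q1 && !q4).
      branch 1.1 (add (q1 == !q3), !(q1 && !q4)):
        (q1 == !q3): β-rule — branch into q1, !q3  //  !q1, !!q3.
          branch 1.1.1 (add q1, !q3):
            (q1 == !q3): β-rule — branch into q1, !q3  //  !q1, !!q3.
              branch 1.1.1.1 (add q1, !q3):
                !(q1 && !q4): β-rule — branch into !q1  //  !!q4.
                  branch 1.1.1.1.1 (add !q1):
                    × closes — contains both q1 and !q1.
                  branch 1.1.1.1.2 (add !!q4):
                    × closes — contains both q4 and !q4.
              branch 1.1.1.2 (add !q1, !!q3):
                × closes — contains both q1 and !q1.
          branch 1.1.2 (add !q1, !!q3):
            × closes — contains both q1 and !q1.
      branch 1.2 (add !(q1 == !q3), (q1 && !q4)):
        (q1 && !q4): α-rule — add q1, !q4.
        (q1 == !q3): β-rule — branch into q1, !q3  //  !q1, !!q3.
          branch 1.2.1 (add q1, !q3):
            !(q1 == !q3): β-rule — branch into q1, !!q3  //  !q1, !q3.
              branch 1.2.1.1 (add q1, !!q3):
                × closes — contains both q3 and !q3.
              branch 1.2.1.2 (add !q1, !q3):
                × closes — contains both q1 and !q1.
          branch 1.2.2 (add !q1, !!q3):
            × closes — contains both q1 and !q1.
  branch 2 (add !(q1 == !q3), !(q1 && !q4)):
    !((q1 == !q3) == (q1 && !q4)): β-rule — branch into (q1 == !q3), !(q1 && !q4)  //  !(q1 == !q3), (q1 && !q4).
      branch 2.1 (add (q1 == !q3), !(q1 && !q4)):
        !(q1 == !q3): β-rule — branch into q1, !!q3  //  !q1, !q3.
          branch 2.1.1 (add q1, !!q3):
            !(q1 && !q4): β-rule — branch into !q1  //  !!q4.
              branch 2.1.1.1 (add !q1):
                × closes — contains both q1 and !q1.
              branch 2.1.1.2 (add !!q4):
                (q1 == !q3): β-rule — branch into q1, !q3  //  !q1, !!q3.
                  branch 2.1.1.2.1 (add q1, !q3):
                    × closes — contains both q3 and !q3.
                  branch 2.1.1.2.2 (add !q1, !!q3):
                    × closes — contains both q1 and !q1.
          branch 2.1.2 (add !q1, !q3):
            !(q1 && !q4): β-rule — branch into !q1  //  !!q4.
              branch 2.1.2.1 (add !q1):
                (q1 == !q3): β-rule — branch into q1, !q3  //  !q1, !!q3.
                  branch 2.1.2.1.1 (add q1, !q3):
                    × closes — contains both q1 and !q1.
                  branch 2.1.2.1.2 (add !q1, !!q3):
                    × closes — contains both q3 and !q3.
              branch 2.1.2.2 (add !!q4):
                (q1 == !q3): β-rule — branch into q1, !q3  //  !q1, !!q3.
                  branch 2.1.2.2.1 (add q1, !q3):
                    × closes — contains both q1 and !q1.
                  branch 2.1.2.2.2 (add !q1, !!q3):
                    × closes — contains both q3 and !q3.
      branch 2.2 (add !(q1 == !q3), (q1 && !q4)):
        (q1 && !q4): α-rule — add q1, !q4.
        !(q1 == !q3): β-rule — branch into q1, !!q3  //  !q1, !q3.
          branch 2.2.1 (add q1, !!q3):
            !(q1 && !q4): β-rule — branch into !q1  //  !!q4.
              branch 2.2.1.1 (add !q1):
                × closes — contains both q1 and !q1.
              branch 2.2.1.2 (add !!q4):
                × closes — contains both q4 and !q4.
          branch 2.2.2 (add !q1, !q3):
            × closes — contains both q1 and !q1.
All 17 branches close.
Every branch closed, so the negation is unsatisfiable and the formula is valid.

Valid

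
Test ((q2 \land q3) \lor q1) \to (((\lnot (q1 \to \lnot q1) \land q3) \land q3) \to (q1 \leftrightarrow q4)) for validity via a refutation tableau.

Assume the negation and expand:
Initial set: {F (((q2 \land q3) \lor q1) \to (((\lnot (q1 \to \lnot q1) \land q3) \land q3) \to (q1 \leftrightarrow q4)))}.
F (((q2 \land q3) \lor q1) \to (((\lnot (q1 \to \lnot q1) \land q3) \land q3) \to (q1 \leftrightarrow q4))): α-rule — add T ((q2 \land q3) \lor q1), F (((\lnot (q1 \to \lnot q1) \land q3) \land q3) \to (q1 \leftrightarrow q4)).
F (((\lnot (q1 \to \lnot q1) \land q3) \land q3) \to (q1 \leftrightarrow q4)): α-rule — add T ((\lnot (q1 \to \lnot q1) \land q3) \land q3), F (q1 \leftrightarrow q4).
T ((\lnot (q1 \to \lnot q1) \land q3) \land q3): α-rule — add T (\lnot (q1 \to \lnot q1) \land q3), T q3.
T (\lnot (q1 \to \lnot q1) \land q3): α-rule — add T \lnot (q1 \to \lnot q1), T q3.
T \lnot (q1 \to \lnot q1): α-rule — add T q1, F \lnot q1.
T ((q2 \land q3) \lor q1): β-rule — branch into T (q2 \land q3)  //  T q1.
  branch 1 (add T (q2 \land q3)):
    T (q2 \land q3): α-rule — add T q2, T q3.
    F (q1 \leftrightarrow q4): β-rule — branch into T q1, F q4  //  F q1, T q4.
      branch 1.1 (add T q1, F q4):
        ○ open, literals {q1=1, q2=1, q3=1, q4=0}.
      branch 1.2 (add F q1, T q4):
        × closes — contains both q1 and \lnot q1.
  branch 2 (add T q1):
    F (q1 \leftrightarrow q4): β-rule — branch into T q1, F q4  //  F q1, T q4.
      branch 2.1 (add T q1, F q4):
        ○ open, literals {q1=1, q3=1, q4=0}.
      branch 2.2 (add F q1, T q4):
        × closes — contains both q1 and \lnot q1.
2 branches closed, 2 open.
An open branch gives a countermodel: q1=1, q2=1, q3=1, q4=0 (unmentioned atoms arbitrary); under it the original formula is false.

Not valid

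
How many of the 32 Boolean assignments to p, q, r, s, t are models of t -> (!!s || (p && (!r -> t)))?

Initial set: {(t -> (!!s || (p && (!r -> t))))}.
(t -> (!!s || (p && (!r -> t)))): β-rule — branch into !t  //  (!!s || (p && (!r -> t))).
  branch 1 (add !t):
    ○ open, literals {t=F}.
  branch 2 (add (!!s || (p && (!r -> t)))):
    (!!s || (p && (!r -> t))): β-rule — branch into !!s  //  (p && (!r -> t)).
      branch 2.1 (add !!s):
        !!s: drop double negation, giving s.
        ○ open, literals {s=T}.
      branch 2.2 (add (p && (!r -> t))):
        (p && (!r -> t)): α-rule — add p, (!r -> t).
        (!r -> t): β-rule — branch into !!r  //  t.
          branch 2.2.1 (add !!r):
            ○ open, literals {p=T, r=T}.
          branch 2.2.2 (add t):
            ○ open, literals {p=T, t=T}.
0 branches closed, 4 open.
Each open branch fixes some atoms; the unmentioned ones are free. Counting distinct full assignments: branch {t=F} (p, q, r, s) contributes 16 new; branch {s=T} (p, q, r, t) contributes 8 new; branch {p=T, r=T} (q, s, t) contributes 2 new; branch {p=T, t=T} (q, r, s) contributes 2 new. Total: 28.

28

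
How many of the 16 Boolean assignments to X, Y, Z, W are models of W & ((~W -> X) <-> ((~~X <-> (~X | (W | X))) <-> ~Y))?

4

Initial set: {(W & ((~W -> X) <-> ((~~X <-> (~X | (W | X))) <-> ~Y)))}.
(W & ((~W -> X) <-> ((~~X <-> (~X | (W | X))) <-> ~Y))): α-rule — add W, ((~W -> X) <-> ((~~X <-> (~X | (W | X))) <-> ~Y)).
((~W -> X) <-> ((~~X <-> (~X | (W | X))) <-> ~Y)): β-rule — branch into (~W -> X), ((~~X <-> (~X | (W | X))) <-> ~Y)  //  ~(~W -> X), ~((~~X <-> (~X | (W | X))) <-> ~Y).
  branch 1 (add (~W -> X), ((~~X <-> (~X | (W | X))) <-> ~Y)):
    (~W -> X): β-rule — branch into ~~W  //  X.
      branch 1.1 (add ~~W):
        ((~~X <-> (~X | (W | X))) <-> ~Y): β-rule — branch into (~~X <-> (~X | (W | X))), ~Y  //  ~(~~X <-> (~X | (W | X))), ~~Y.
          branch 1.1.1 (add (~~X <-> (~X | (W | X))), ~Y):
            (~~X <-> (~X | (W | X))): β-rule — branch into ~~X, (~X | (W | X))  //  ~~~X, ~(~X | (W | X)).
              branch 1.1.1.1 (add ~~X, (~X | (W | X))):
                ~~X: drop double negation, giving X.
                (~X | (W | X)): β-rule — branch into ~X  //  (W | X).
                  branch 1.1.1.1.1 (add ~X):
                    × closes — contains both X and ~X.
                  branch 1.1.1.1.2 (add (W | X)):
                    (W | X): β-rule — branch into W  //  X.
                      branch 1.1.1.1.2.1 (add W):
                        ○ open, literals {W=T, X=T, Y=F}.
                      branch 1.1.1.1.2.2 (add X):
                        ○ open, literals {W=T, X=T, Y=F}.
              branch 1.1.1.2 (add ~~~X, ~(~X | (W | X))):
                ~~~X: drop double negation, giving ~X.
                ~(~X | (W | X)): α-rule — add ~~X, ~(W | X).
                × closes — contains both X and ~X.
          branch 1.1.2 (add ~(~~X <-> (~X | (W | X))), ~~Y):
            ~(~~X <-> (~X | (W | X))): β-rule — branch into ~~X, ~(~X | (W | X))  //  ~~~X, (~X | (W | X)).
              branch 1.1.2.1 (add ~~X, ~(~X | (W | X))):
                ~~X: drop double negation, giving X.
                ~(~X | (W | X)): α-rule — add ~~X, ~(W | X).
                ~(W | X): α-rule — add ~W, ~X.
                × closes — contains both W and ~W.
              branch 1.1.2.2 (add ~~~X, (~X | (W | X))):
                ~~~X: drop double negation, giving ~X.
                (~X | (W | X)): β-rule — branch into ~X  //  (W | X).
                  branch 1.1.2.2.1 (add ~X):
                    ○ open, literals {W=T, X=F, Y=T}.
                  branch 1.1.2.2.2 (add (W | X)):
                    (W | X): β-rule — branch into W  //  X.
                      branch 1.1.2.2.2.1 (add W):
                        ○ open, literals {W=T, X=F, Y=T}.
                      branch 1.1.2.2.2.2 (add X):
                        × closes — contains both X and ~X.
      branch 1.2 (add X):
        ((~~X <-> (~X | (W | X))) <-> ~Y): β-rule — branch into (~~X <-> (~X | (W | X))), ~Y  //  ~(~~X <-> (~X | (W | X))), ~~Y.
          branch 1.2.1 (add (~~X <-> (~X | (W | X))), ~Y):
            (~~X <-> (~X | (W | X))): β-rule — branch into ~~X, (~X | (W | X))  //  ~~~X, ~(~X | (W | X)).
              branch 1.2.1.1 (add ~~X, (~X | (W | X))):
                ~~X: drop double negation, giving X.
                (~X | (W | X)): β-rule — branch into ~X  //  (W | X).
                  branch 1.2.1.1.1 (add ~X):
                    × closes — contains both X and ~X.
                  branch 1.2.1.1.2 (add (W | X)):
                    (W | X): β-rule — branch into W  //  X.
                      branch 1.2.1.1.2.1 (add W):
                        ○ open, literals {W=T, X=T, Y=F}.
                      branch 1.2.1.1.2.2 (add X):
                        ○ open, literals {W=T, X=T, Y=F}.
              branch 1.2.1.2 (add ~~~X, ~(~X | (W | X))):
                ~~~X: drop double negation, giving ~X.
                × closes — contains both X and ~X.
          branch 1.2.2 (add ~(~~X <-> (~X | (W | X))), ~~Y):
            ~(~~X <-> (~X | (W | X))): β-rule — branch into ~~X, ~(~X | (W | X))  //  ~~~X, (~X | (W | X)).
              branch 1.2.2.1 (add ~~X, ~(~X | (W | X))):
                ~~X: drop double negation, giving X.
                ~(~X | (W | X)): α-rule — add ~~X, ~(W | X).
                ~(W | X): α-rule — add ~W, ~X.
                × closes — contains both W and ~W.
              branch 1.2.2.2 (add ~~~X, (~X | (W | X))):
                ~~~X: drop double negation, giving ~X.
                × closes — contains both X and ~X.
  branch 2 (add ~(~W -> X), ~((~~X <-> (~X | (W | X))) <-> ~Y)):
    ~(~W -> X): α-rule — add ~W, ~X.
    × closes — contains both W and ~W.
9 branches closed, 6 open.
Each open branch fixes some atoms; the unmentioned ones are free. Counting distinct full assignments: branch {W=T, X=T, Y=F} (Z) contributes 2 new; branch {W=T, X=T, Y=F} (Z) contributes 0 new; branch {W=T, X=F, Y=T} (Z) contributes 2 new; branch {W=T, X=F, Y=T} (Z) contributes 0 new; branch {W=T, X=T, Y=F} (Z) contributes 0 new; branch {W=T, X=T, Y=F} (Z) contributes 0 new. Total: 4.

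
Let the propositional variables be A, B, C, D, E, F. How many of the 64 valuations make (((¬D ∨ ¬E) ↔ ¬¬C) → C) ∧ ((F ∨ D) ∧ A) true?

20

Initial set: {T ((((¬D ∨ ¬E) ↔ ¬¬C) → C) ∧ ((F ∨ D) ∧ A))}.
T ((((¬D ∨ ¬E) ↔ ¬¬C) → C) ∧ ((F ∨ D) ∧ A)): α-rule — add T (((¬D ∨ ¬E) ↔ ¬¬C) → C), T ((F ∨ D) ∧ A).
T ((F ∨ D) ∧ A): α-rule — add T (F ∨ D), T A.
T (((¬D ∨ ¬E) ↔ ¬¬C) → C): β-rule — branch into F ((¬D ∨ ¬E) ↔ ¬¬C)  //  T C.
  branch 1 (add F ((¬D ∨ ¬E) ↔ ¬¬C)):
    T (F ∨ D): β-rule — branch into T F  //  T D.
      branch 1.1 (add T F):
        F ((¬D ∨ ¬E) ↔ ¬¬C): β-rule — branch into T (¬D ∨ ¬E), F ¬¬C  //  F (¬D ∨ ¬E), T ¬¬C.
          branch 1.1.1 (add T (¬D ∨ ¬E), F ¬¬C):
            F ¬¬C: drop double negation, giving F C.
            T (¬D ∨ ¬E): β-rule — branch into T ¬D  //  T ¬E.
              branch 1.1.1.1 (add T ¬D):
                ○ open, literals {A=true, C=false, D=false, F=true}.
              branch 1.1.1.2 (add T ¬E):
                ○ open, literals {A=true, C=false, E=false, F=true}.
          branch 1.1.2 (add F (¬D ∨ ¬E), T ¬¬C):
            F (¬D ∨ ¬E): α-rule — add F ¬D, F ¬E.
            T ¬¬C: drop double negation, giving T C.
            ○ open, literals {A=true, C=true, D=true, E=true, F=true}.
      branch 1.2 (add T D):
        F ((¬D ∨ ¬E) ↔ ¬¬C): β-rule — branch into T (¬D ∨ ¬E), F ¬¬C  //  F (¬D ∨ ¬E), T ¬¬C.
          branch 1.2.1 (add T (¬D ∨ ¬E), F ¬¬C):
            F ¬¬C: drop double negation, giving F C.
            T (¬D ∨ ¬E): β-rule — branch into T ¬D  //  T ¬E.
              branch 1.2.1.1 (add T ¬D):
                × closes — contains both D and ¬D.
              branch 1.2.1.2 (add T ¬E):
                ○ open, literals {A=true, C=false, D=true, E=false}.
          branch 1.2.2 (add F (¬D ∨ ¬E), T ¬¬C):
            F (¬D ∨ ¬E): α-rule — add F ¬D, F ¬E.
            T ¬¬C: drop double negation, giving T C.
            ○ open, literals {A=true, C=true, D=true, E=true}.
  branch 2 (add T C):
    T (F ∨ D): β-rule — branch into T F  //  T D.
      branch 2.1 (add T F):
        ○ open, literals {A=true, C=true, F=true}.
      branch 2.2 (add T D):
        ○ open, literals {A=true, C=true, D=true}.
1 branch closed, 7 open.
Each open branch fixes some atoms; the unmentioned ones are free. Counting distinct full assignments: branch {A=true, C=false, D=false, F=true} (B, E) contributes 4 new; branch {A=true, C=false, E=false, F=true} (B, D) contributes 2 new; branch {A=true, C=true, D=true, E=true, F=true} (B) contributes 2 new; branch {A=true, C=false, D=true, E=false} (B, F) contributes 2 new; branch {A=true, C=true, D=true, E=true} (B, F) contributes 2 new; branch {A=true, C=true, F=true} (B, D, E) contributes 6 new; branch {A=true, C=true, D=true} (B, E, F) contributes 2 new. Total: 20.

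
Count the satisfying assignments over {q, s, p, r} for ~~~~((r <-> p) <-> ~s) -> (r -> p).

14

Initial set: {(~~~~((r <-> p) <-> ~s) -> (r -> p))}.
(~~~~((r <-> p) <-> ~s) -> (r -> p)): β-rule — branch into ~~~~~((r <-> p) <-> ~s)  //  (r -> p).
  branch 1 (add ~~~~~((r <-> p) <-> ~s)):
    ~~~~~((r <-> p) <-> ~s): drop double negation, giving ~~~((r <-> p) <-> ~s).
    ~~~((r <-> p) <-> ~s): drop double negation, giving ~((r <-> p) <-> ~s).
    ~((r <-> p) <-> ~s): β-rule — branch into (r <-> p), ~~s  //  ~(r <-> p), ~s.
      branch 1.1 (add (r <-> p), ~~s):
        (r <-> p): β-rule — branch into r, p  //  ~r, ~p.
          branch 1.1.1 (add r, p):
            ○ open, literals {p=true, r=true, s=true}.
          branch 1.1.2 (add ~r, ~p):
            ○ open, literals {p=false, r=false, s=true}.
      branch 1.2 (add ~(r <-> p), ~s):
        ~(r <-> p): β-rule — branch into r, ~p  //  ~r, p.
          branch 1.2.1 (add r, ~p):
            ○ open, literals {p=false, r=true, s=false}.
          branch 1.2.2 (add ~r, p):
            ○ open, literals {p=true, r=false, s=false}.
  branch 2 (add (r -> p)):
    (r -> p): β-rule — branch into ~r  //  p.
      branch 2.1 (add ~r):
        ○ open, literals {r=false}.
      branch 2.2 (add p):
        ○ open, literals {p=true}.
0 branches closed, 6 open.
Each open branch fixes some atoms; the unmentioned ones are free. Counting distinct full assignments: branch {p=true, r=true, s=true} (q) contributes 2 new; branch {p=false, r=false, s=true} (q) contributes 2 new; branch {p=false, r=true, s=false} (q) contributes 2 new; branch {p=true, r=false, s=false} (q) contributes 2 new; branch {r=false} (q, s, p) contributes 4 new; branch {p=true} (q, s, r) contributes 2 new. Total: 14.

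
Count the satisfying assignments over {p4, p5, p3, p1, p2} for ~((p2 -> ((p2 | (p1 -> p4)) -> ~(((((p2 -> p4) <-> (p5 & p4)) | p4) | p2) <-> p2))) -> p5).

Initial set: {~((p2 -> ((p2 | (p1 -> p4)) -> ~(((((p2 -> p4) <-> (p5 & p4)) | p4) | p2) <-> p2))) -> p5)}.
~((p2 -> ((p2 | (p1 -> p4)) -> ~(((((p2 -> p4) <-> (p5 & p4)) | p4) | p2) <-> p2))) -> p5): α-rule — add (p2 -> ((p2 | (p1 -> p4)) -> ~(((((p2 -> p4) <-> (p5 & p4)) | p4) | p2) <-> p2))), ~p5.
(p2 -> ((p2 | (p1 -> p4)) -> ~(((((p2 -> p4) <-> (p5 & p4)) | p4) | p2) <-> p2))): β-rule — branch into ~p2  //  ((p2 | (p1 -> p4)) -> ~(((((p2 -> p4) <-> (p5 & p4)) | p4) | p2) <-> p2)).
  branch 1 (add ~p2):
    ○ open, literals {p2=0, p5=0}.
  branch 2 (add ((p2 | (p1 -> p4)) -> ~(((((p2 -> p4) <-> (p5 & p4)) | p4) | p2) <-> p2))):
    ((p2 | (p1 -> p4)) -> ~(((((p2 -> p4) <-> (p5 & p4)) | p4) | p2) <-> p2)): β-rule — branch into ~(p2 | (p1 -> p4))  //  ~(((((p2 -> p4) <-> (p5 & p4)) | p4) | p2) <-> p2).
      branch 2.1 (add ~(p2 | (p1 -> p4))):
        ~(p2 | (p1 -> p4)): α-rule — add ~p2, ~(p1 -> p4).
        ~(p1 -> p4): α-rule — add p1, ~p4.
        ○ open, literals {p1=1, p2=0, p4=0, p5=0}.
      branch 2.2 (add ~(((((p2 -> p4) <-> (p5 & p4)) | p4) | p2) <-> p2)):
        ~(((((p2 -> p4) <-> (p5 & p4)) | p4) | p2) <-> p2): β-rule — branch into ((((p2 -> p4) <-> (p5 & p4)) | p4) | p2), ~p2  //  ~((((p2 -> p4) <-> (p5 & p4)) | p4) | p2), p2.
          branch 2.2.1 (add ((((p2 -> p4) <-> (p5 & p4)) | p4) | p2), ~p2):
            ((((p2 -> p4) <-> (p5 & p4)) | p4) | p2): β-rule — branch into (((p2 -> p4) <-> (p5 & p4)) | p4)  //  p2.
              branch 2.2.1.1 (add (((p2 -> p4) <-> (p5 & p4)) | p4)):
                (((p2 -> p4) <-> (p5 & p4)) | p4): β-rule — branch into ((p2 -> p4) <-> (p5 & p4))  //  p4.
                  branch 2.2.1.1.1 (add ((p2 -> p4) <-> (p5 & p4))):
                    ((p2 -> p4) <-> (p5 & p4)): β-rule — branch into (p2 -> p4), (p5 & p4)  //  ~(p2 -> p4), ~(p5 & p4).
                      branch 2.2.1.1.1.1 (add (p2 -> p4), (p5 & p4)):
                        (p5 & p4): α-rule — add p5, p4.
                        × closes — contains both p5 and ~p5.
                      branch 2.2.1.1.1.2 (add ~(p2 -> p4), ~(p5 & p4)):
                        ~(p2 -> p4): α-rule — add p2, ~p4.
                        × closes — contains both p2 and ~p2.
                  branch 2.2.1.1.2 (add p4):
                    ○ open, literals {p2=0, p4=1, p5=0}.
              branch 2.2.1.2 (add p2):
                × closes — contains both p2 and ~p2.
          branch 2.2.2 (add ~((((p2 -> p4) <-> (p5 & p4)) | p4) | p2), p2):
            ~((((p2 -> p4) <-> (p5 & p4)) | p4) | p2): α-rule — add ~(((p2 -> p4) <-> (p5 & p4)) | p4), ~p2.
            × closes — contains both p2 and ~p2.
4 branches closed, 3 open.
Each open branch fixes some atoms; the unmentioned ones are free. Counting distinct full assignments: branch {p2=0, p5=0} (p4, p3, p1) contributes 8 new; branch {p1=1, p2=0, p4=0, p5=0} (p3) contributes 0 new; branch {p2=0, p4=1, p5=0} (p3, p1) contributes 0 new. Total: 8.

8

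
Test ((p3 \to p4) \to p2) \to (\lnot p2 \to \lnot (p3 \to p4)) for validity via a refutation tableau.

Valid

Assume the negation and expand:
Initial set: {\lnot (((p3 \to p4) \to p2) \to (\lnot p2 \to \lnot (p3 \to p4)))}.
\lnot (((p3 \to p4) \to p2) \to (\lnot p2 \to \lnot (p3 \to p4))): α-rule — add ((p3 \to p4) \to p2), \lnot (\lnot p2 \to \lnot (p3 \to p4)).
\lnot (\lnot p2 \to \lnot (p3 \to p4)): α-rule — add \lnot p2, \lnot \lnot (p3 \to p4).
((p3 \to p4) \to p2): β-rule — branch into \lnot (p3 \to p4)  //  p2.
  branch 1 (add \lnot (p3 \to p4)):
    \lnot (p3 \to p4): α-rule — add p3, \lnot p4.
    \lnot \lnot (p3 \to p4): β-rule — branch into \lnot p3  //  p4.
      branch 1.1 (add \lnot p3):
        × closes — contains both p3 and \lnot p3.
      branch 1.2 (add p4):
        × closes — contains both p4 and \lnot p4.
  branch 2 (add p2):
    × closes — contains both p2 and \lnot p2.
All 3 branches close.
Every branch closed, so the negation is unsatisfiable and the formula is valid.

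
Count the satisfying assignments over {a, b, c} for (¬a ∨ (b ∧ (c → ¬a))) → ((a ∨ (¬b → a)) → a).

Initial set: {((¬a ∨ (b ∧ (c → ¬a))) → ((a ∨ (¬b → a)) → a))}.
((¬a ∨ (b ∧ (c → ¬a))) → ((a ∨ (¬b → a)) → a)): β-rule — branch into ¬(¬a ∨ (b ∧ (c → ¬a)))  //  ((a ∨ (¬b → a)) → a).
  branch 1 (add ¬(¬a ∨ (b ∧ (c → ¬a)))):
    ¬(¬a ∨ (b ∧ (c → ¬a))): α-rule — add ¬¬a, ¬(b ∧ (c → ¬a)).
    ¬(b ∧ (c → ¬a)): β-rule — branch into ¬b  //  ¬(c → ¬a).
      branch 1.1 (add ¬b):
        ○ open, literals {a=T, b=F}.
      branch 1.2 (add ¬(c → ¬a)):
        ¬(c → ¬a): α-rule — add c, ¬¬a.
        ○ open, literals {a=T, c=T}.
  branch 2 (add ((a ∨ (¬b → a)) → a)):
    ((a ∨ (¬b → a)) → a): β-rule — branch into ¬(a ∨ (¬b → a))  //  a.
      branch 2.1 (add ¬(a ∨ (¬b → a))):
        ¬(a ∨ (¬b → a)): α-rule — add ¬a, ¬(¬b → a).
        ¬(¬b → a): α-rule — add ¬b, ¬a.
        ○ open, literals {a=F, b=F}.
      branch 2.2 (add a):
        ○ open, literals {a=T}.
0 branches closed, 4 open.
Each open branch fixes some atoms; the unmentioned ones are free. Counting distinct full assignments: branch {a=T, b=F} (c) contributes 2 new; branch {a=T, c=T} (b) contributes 1 new; branch {a=F, b=F} (c) contributes 2 new; branch {a=T} (b, c) contributes 1 new. Total: 6.

6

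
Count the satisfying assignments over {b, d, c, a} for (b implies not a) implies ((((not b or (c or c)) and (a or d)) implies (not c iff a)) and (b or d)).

Initial set: {((b implies not a) implies ((((not b or (c or c)) and (a or d)) implies (not c iff a)) and (b or d)))}.
((b implies not a) implies ((((not b or (c or c)) and (a or d)) implies (not c iff a)) and (b or d))): β-rule — branch into not (b implies not a)  //  ((((not b or (c or c)) and (a or d)) implies (not c iff a)) and (b or d)).
  branch 1 (add not (b implies not a)):
    not (b implies not a): α-rule — add b, not not a.
    ○ open, literals {a=1, b=1}.
  branch 2 (add ((((not b or (c or c)) and (a or d)) implies (not c iff a)) and (b or d))):
    ((((not b or (c or c)) and (a or d)) implies (not c iff a)) and (b or d)): α-rule — add (((not b or (c or c)) and (a or d)) implies (not c iff a)), (b or d).
    (((not b or (c or c)) and (a or d)) implies (not c iff a)): β-rule — branch into not ((not b or (c or c)) and (a or d))  //  (not c iff a).
      branch 2.1 (add not ((not b or (c or c)) and (a or d))):
        (b or d): β-rule — branch into b  //  d.
          branch 2.1.1 (add b):
            not ((not b or (c or c)) and (a or d)): β-rule — branch into not (not b or (c or c))  //  not (a or d).
              branch 2.1.1.1 (add not (not b or (c or c))):
                not (not b or (c or c)): α-rule — add not not b, not (c or c).
                not (c or c): α-rule — add not c, not c.
                ○ open, literals {b=1, c=0}.
              branch 2.1.1.2 (add not (a or d)):
                not (a or d): α-rule — add not a, not d.
                ○ open, literals {a=0, b=1, d=0}.
          branch 2.1.2 (add d):
            not ((not b or (c or c)) and (a or d)): β-rule — branch into not (not b or (c or c))  //  not (a or d).
              branch 2.1.2.1 (add not (not b or (c or c))):
                not (not b or (c or c)): α-rule — add not not b, not (c or c).
                not (c or c): α-rule — add not c, not c.
                ○ open, literals {b=1, c=0, d=1}.
              branch 2.1.2.2 (add not (a or d)):
                not (a or d): α-rule — add not a, not d.
                × closes — contains both d and not d.
      branch 2.2 (add (not c iff a)):
        (b or d): β-rule — branch into b  //  d.
          branch 2.2.1 (add b):
            (not c iff a): β-rule — branch into not c, a  //  not not c, not a.
              branch 2.2.1.1 (add not c, a):
                ○ open, literals {a=1, b=1, c=0}.
              branch 2.2.1.2 (add not not c, not a):
                ○ open, literals {a=0, b=1, c=1}.
          branch 2.2.2 (add d):
            (not c iff a): β-rule — branch into not c, a  //  not not c, not a.
              branch 2.2.2.1 (add not c, a):
                ○ open, literals {a=1, c=0, d=1}.
              branch 2.2.2.2 (add not not c, not a):
                ○ open, literals {a=0, c=1, d=1}.
1 branch closed, 8 open.
Each open branch fixes some atoms; the unmentioned ones are free. Counting distinct full assignments: branch {a=1, b=1} (d, c) contributes 4 new; branch {b=1, c=0} (d, a) contributes 2 new; branch {a=0, b=1, d=0} (c) contributes 1 new; branch {b=1, c=0, d=1} (a) contributes 0 new; branch {a=1, b=1, c=0} (d) contributes 0 new; branch {a=0, b=1, c=1} (d) contributes 1 new; branch {a=1, c=0, d=1} (b) contributes 1 new; branch {a=0, c=1, d=1} (b) contributes 1 new. Total: 10.

10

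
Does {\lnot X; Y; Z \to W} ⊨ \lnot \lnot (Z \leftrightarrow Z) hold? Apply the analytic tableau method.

Yes

Initial set: {T \lnot X; T Y; T (Z \to W); F \lnot \lnot (Z \leftrightarrow Z)}.
F \lnot \lnot (Z \leftrightarrow Z): drop double negation, giving F (Z \leftrightarrow Z).
T (Z \to W): β-rule — branch into F Z  //  T W.
  branch 1 (add F Z):
    F (Z \leftrightarrow Z): β-rule — branch into T Z, F Z  //  F Z, T Z.
      branch 1.1 (add T Z, F Z):
        × closes — contains both Z and \lnot Z.
      branch 1.2 (add F Z, T Z):
        × closes — contains both Z and \lnot Z.
  branch 2 (add T W):
    F (Z \leftrightarrow Z): β-rule — branch into T Z, F Z  //  F Z, T Z.
      branch 2.1 (add T Z, F Z):
        × closes — contains both Z and \lnot Z.
      branch 2.2 (add F Z, T Z):
        × closes — contains both Z and \lnot Z.
All 4 branches close.
Every branch closed, so the premises entail the conclusion.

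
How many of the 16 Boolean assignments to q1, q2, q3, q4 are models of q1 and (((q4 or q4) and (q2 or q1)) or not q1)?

4

Initial set: {(q1 and (((q4 or q4) and (q2 or q1)) or not q1))}.
(q1 and (((q4 or q4) and (q2 or q1)) or not q1)): α-rule — add q1, (((q4 or q4) and (q2 or q1)) or not q1).
(((q4 or q4) and (q2 or q1)) or not q1): β-rule — branch into ((q4 or q4) and (q2 or q1))  //  not q1.
  branch 1 (add ((q4 or q4) and (q2 or q1))):
    ((q4 or q4) and (q2 or q1)): α-rule — add (q4 or q4), (q2 or q1).
    (q4 or q4): β-rule — branch into q4  //  q4.
      branch 1.1 (add q4):
        (q2 or q1): β-rule — branch into q2  //  q1.
          branch 1.1.1 (add q2):
            ○ open, literals {q1=T, q2=T, q4=T}.
          branch 1.1.2 (add q1):
            ○ open, literals {q1=T, q4=T}.
      branch 1.2 (add q4):
        (q2 or q1): β-rule — branch into q2  //  q1.
          branch 1.2.1 (add q2):
            ○ open, literals {q1=T, q2=T, q4=T}.
          branch 1.2.2 (add q1):
            ○ open, literals {q1=T, q4=T}.
  branch 2 (add not q1):
    × closes — contains both q1 and not q1.
1 branch closed, 4 open.
Each open branch fixes some atoms; the unmentioned ones are free. Counting distinct full assignments: branch {q1=T, q2=T, q4=T} (q3) contributes 2 new; branch {q1=T, q4=T} (q2, q3) contributes 2 new; branch {q1=T, q2=T, q4=T} (q3) contributes 0 new; branch {q1=T, q4=T} (q2, q3) contributes 0 new. Total: 4.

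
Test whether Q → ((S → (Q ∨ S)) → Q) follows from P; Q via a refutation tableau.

Yes

Initial set: {P; Q; ¬(Q → ((S → (Q ∨ S)) → Q))}.
¬(Q → ((S → (Q ∨ S)) → Q)): α-rule — add Q, ¬((S → (Q ∨ S)) → Q).
¬((S → (Q ∨ S)) → Q): α-rule — add (S → (Q ∨ S)), ¬Q.
× closes — contains both Q and ¬Q.
All 1 branch closes.
Every branch closed, so the premises entail the conclusion.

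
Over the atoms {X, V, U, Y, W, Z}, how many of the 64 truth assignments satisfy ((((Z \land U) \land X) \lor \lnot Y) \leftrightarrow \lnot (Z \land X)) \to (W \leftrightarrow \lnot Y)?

Initial set: {(((((Z \land U) \land X) \lor \lnot Y) \leftrightarrow \lnot (Z \land X)) \to (W \leftrightarrow \lnot Y))}.
(((((Z \land U) \land X) \lor \lnot Y) \leftrightarrow \lnot (Z \land X)) \to (W \leftrightarrow \lnot Y)): β-rule — branch into \lnot ((((Z \land U) \land X) \lor \lnot Y) \leftrightarrow \lnot (Z \land X))  //  (W \leftrightarrow \lnot Y).
  branch 1 (add \lnot ((((Z \land U) \land X) \lor \lnot Y) \leftrightarrow \lnot (Z \land X))):
    \lnot ((((Z \land U) \land X) \lor \lnot Y) \leftrightarrow \lnot (Z \land X)): β-rule — branch into (((Z \land U) \land X) \lor \lnot Y), \lnot \lnot (Z \land X)  //  \lnot (((Z \land U) \land X) \lor \lnot Y), \lnot (Z \land X).
      branch 1.1 (add (((Z \land U) \land X) \lor \lnot Y), \lnot \lnot (Z \land X)):
        \lnot \lnot (Z \land X): α-rule — add Z, X.
        (((Z \land U) \land X) \lor \lnot Y): β-rule — branch into ((Z \land U) \land X)  //  \lnot Y.
          branch 1.1.1 (add ((Z \land U) \land X)):
            ((Z \land U) \land X): α-rule — add (Z \land U), X.
            (Z \land U): α-rule — add Z, U.
            ○ open, literals {U=T, X=T, Z=T}.
          branch 1.1.2 (add \lnot Y):
            ○ open, literals {X=T, Y=F, Z=T}.
      branch 1.2 (add \lnot (((Z \land U) \land X) \lor \lnot Y), \lnot (Z \land X)):
        \lnot (((Z \land U) \land X) \lor \lnot Y): α-rule — add \lnot ((Z \land U) \land X), \lnot \lnot Y.
        \lnot (Z \land X): β-rule — branch into \lnot Z  //  \lnot X.
          branch 1.2.1 (add \lnot Z):
            \lnot ((Z \land U) \land X): β-rule — branch into \lnot (Z \land U)  //  \lnot X.
              branch 1.2.1.1 (add \lnot (Z \land U)):
                \lnot (Z \land U): β-rule — branch into \lnot Z  //  \lnot U.
                  branch 1.2.1.1.1 (add \lnot Z):
                    ○ open, literals {Y=T, Z=F}.
                  branch 1.2.1.1.2 (add \lnot U):
                    ○ open, literals {U=F, Y=T, Z=F}.
              branch 1.2.1.2 (add \lnot X):
                ○ open, literals {X=F, Y=T, Z=F}.
          branch 1.2.2 (add \lnot X):
            \lnot ((Z \land U) \land X): β-rule — branch into \lnot (Z \land U)  //  \lnot X.
              branch 1.2.2.1 (add \lnot (Z \land U)):
                \lnot (Z \land U): β-rule — branch into \lnot Z  //  \lnot U.
                  branch 1.2.2.1.1 (add \lnot Z):
                    ○ open, literals {X=F, Y=T, Z=F}.
                  branch 1.2.2.1.2 (add \lnot U):
                    ○ open, literals {U=F, X=F, Y=T}.
              branch 1.2.2.2 (add \lnot X):
                ○ open, literals {X=F, Y=T}.
  branch 2 (add (W \leftrightarrow \lnot Y)):
    (W \leftrightarrow \lnot Y): β-rule — branch into W, \lnot Y  //  \lnot W, \lnot \lnot Y.
      branch 2.1 (add W, \lnot Y):
        ○ open, literals {W=T, Y=F}.
      branch 2.2 (add \lnot W, \lnot \lnot Y):
        ○ open, literals {W=F, Y=T}.
0 branches closed, 10 open.
Each open branch fixes some atoms; the unmentioned ones are free. Counting distinct full assignments: branch {U=T, X=T, Z=T} (V, Y, W) contributes 8 new; branch {X=T, Y=F, Z=T} (V, U, W) contributes 4 new; branch {Y=T, Z=F} (X, V, U, W) contributes 16 new; branch {U=F, Y=T, Z=F} (X, V, W) contributes 0 new; branch {X=F, Y=T, Z=F} (V, U, W) contributes 0 new; branch {X=F, Y=T, Z=F} (V, U, W) contributes 0 new; branch {U=F, X=F, Y=T} (V, W, Z) contributes 4 new; branch {X=F, Y=T} (V, U, W, Z) contributes 4 new; branch {W=T, Y=F} (X, V, U, Z) contributes 12 new; branch {W=F, Y=T} (X, V, U, Z) contributes 2 new. Total: 50.

50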